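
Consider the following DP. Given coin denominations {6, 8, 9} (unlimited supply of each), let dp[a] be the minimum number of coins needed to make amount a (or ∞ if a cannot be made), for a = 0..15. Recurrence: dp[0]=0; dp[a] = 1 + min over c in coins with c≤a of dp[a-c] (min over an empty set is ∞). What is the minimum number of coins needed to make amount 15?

 a  0  1  2  3  4  5  6  7  8  9 10 11 12 13 14 15
dp  0  -  -  -  -  -  1  -  1  1  -  -  2  -  2  2
(- denotes ∞ / unreachable)

2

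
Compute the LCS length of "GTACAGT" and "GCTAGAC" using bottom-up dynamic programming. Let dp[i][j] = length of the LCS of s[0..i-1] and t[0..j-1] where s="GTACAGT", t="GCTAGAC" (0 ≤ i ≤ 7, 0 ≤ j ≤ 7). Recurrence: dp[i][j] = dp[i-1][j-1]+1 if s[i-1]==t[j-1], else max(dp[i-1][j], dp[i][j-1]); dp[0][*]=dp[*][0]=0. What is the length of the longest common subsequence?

   ''  G  C  T  A  G  A  C
''  0  0  0  0  0  0  0  0
 G  0  1  1  1  1  1  1  1
 T  0  1  1  2  2  2  2  2
 A  0  1  1  2  3  3  3  3
 C  0  1  2  2  3  3  3  4
 A  0  1  2  2  3  3  4  4
 G  0  1  2  2  3  4  4  4
 T  0  1  2  3  3  4  4  4

4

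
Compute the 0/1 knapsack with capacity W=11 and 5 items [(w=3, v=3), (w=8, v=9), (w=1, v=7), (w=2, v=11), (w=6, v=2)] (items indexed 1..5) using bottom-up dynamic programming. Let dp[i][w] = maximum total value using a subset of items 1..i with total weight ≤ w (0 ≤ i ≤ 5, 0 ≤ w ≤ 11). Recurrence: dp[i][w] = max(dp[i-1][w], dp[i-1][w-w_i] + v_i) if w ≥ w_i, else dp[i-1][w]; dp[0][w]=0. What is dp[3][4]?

10

i\w   0   1   2   3   4   5   6   7   8   9  10  11
  0   0   0   0   0   0   0   0   0   0   0   0   0
  1   0   0   0   3   3   3   3   3   3   3   3   3
  2   0   0   0   3   3   3   3   3   9   9   9  12
  3   0   7   7   7  10  10  10  10  10  16  16  16
  4   0   7  11  18  18  18  21  21  21  21  21  27
  5   0   7  11  18  18  18  21  21  21  21  21  27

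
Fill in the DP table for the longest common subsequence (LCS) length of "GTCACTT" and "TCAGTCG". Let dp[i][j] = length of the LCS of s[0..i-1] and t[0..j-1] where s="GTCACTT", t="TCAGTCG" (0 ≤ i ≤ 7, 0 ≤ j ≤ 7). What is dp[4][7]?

   ''  T  C  A  G  T  C  G
''  0  0  0  0  0  0  0  0
 G  0  0  0  0  1  1  1  1
 T  0  1  1  1  1  2  2  2
 C  0  1  2  2  2  2  3  3
 A  0  1  2  3  3  3  3  3
 C  0  1  2  3  3  3  4  4
 T  0  1  2  3  3  4  4  4
 T  0  1  2  3  3  4  4  4

3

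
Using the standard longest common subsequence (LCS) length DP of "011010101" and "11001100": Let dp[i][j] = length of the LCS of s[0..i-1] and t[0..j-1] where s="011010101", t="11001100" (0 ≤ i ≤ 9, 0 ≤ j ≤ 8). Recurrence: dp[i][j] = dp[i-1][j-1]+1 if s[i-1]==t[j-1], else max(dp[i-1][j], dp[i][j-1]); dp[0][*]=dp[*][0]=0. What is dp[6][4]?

   ''  1  1  0  0  1  1  0  0
''  0  0  0  0  0  0  0  0  0
 0  0  0  0  1  1  1  1  1  1
 1  0  1  1  1  1  2  2  2  2
 1  0  1  2  2  2  2  3  3  3
 0  0  1  2  3  3  3  3  4  4
 1  0  1  2  3  3  4  4  4  4
 0  0  1  2  3  4  4  4  5  5
 1  0  1  2  3  4  5  5  5  5
 0  0  1  2  3  4  5  5  6  6
 1  0  1  2  3  4  5  6  6  6

4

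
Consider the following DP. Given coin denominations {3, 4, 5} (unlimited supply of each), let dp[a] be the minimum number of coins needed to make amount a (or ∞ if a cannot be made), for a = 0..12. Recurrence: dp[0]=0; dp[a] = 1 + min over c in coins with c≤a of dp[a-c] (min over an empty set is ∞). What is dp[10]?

2

 a  0  1  2  3  4  5  6  7  8  9 10 11 12
dp  0  -  -  1  1  1  2  2  2  2  2  3  3
(- denotes ∞ / unreachable)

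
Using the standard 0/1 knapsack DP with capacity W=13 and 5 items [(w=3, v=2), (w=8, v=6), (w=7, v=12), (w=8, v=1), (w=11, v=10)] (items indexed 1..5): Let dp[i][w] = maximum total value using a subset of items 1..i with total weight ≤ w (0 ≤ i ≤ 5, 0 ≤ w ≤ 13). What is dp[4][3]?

i\w   0   1   2   3   4   5   6   7   8   9  10  11  12  13
  0   0   0   0   0   0   0   0   0   0   0   0   0   0   0
  1   0   0   0   2   2   2   2   2   2   2   2   2   2   2
  2   0   0   0   2   2   2   2   2   6   6   6   8   8   8
  3   0   0   0   2   2   2   2  12  12  12  14  14  14  14
  4   0   0   0   2   2   2   2  12  12  12  14  14  14  14
  5   0   0   0   2   2   2   2  12  12  12  14  14  14  14

2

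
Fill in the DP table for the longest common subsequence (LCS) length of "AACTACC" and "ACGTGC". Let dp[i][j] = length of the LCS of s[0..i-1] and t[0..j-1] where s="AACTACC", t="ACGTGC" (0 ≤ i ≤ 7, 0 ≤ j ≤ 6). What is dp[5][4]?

3

   ''  A  C  G  T  G  C
''  0  0  0  0  0  0  0
 A  0  1  1  1  1  1  1
 A  0  1  1  1  1  1  1
 C  0  1  2  2  2  2  2
 T  0  1  2  2  3  3  3
 A  0  1  2  2  3  3  3
 C  0  1  2  2  3  3  4
 C  0  1  2  2  3  3  4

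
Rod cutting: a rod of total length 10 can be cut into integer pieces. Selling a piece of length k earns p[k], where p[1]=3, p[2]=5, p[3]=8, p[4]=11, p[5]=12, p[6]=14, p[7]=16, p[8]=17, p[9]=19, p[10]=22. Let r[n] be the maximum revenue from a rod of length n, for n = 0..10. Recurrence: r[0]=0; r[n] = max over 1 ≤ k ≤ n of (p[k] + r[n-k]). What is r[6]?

18

   n    0    1    2    3    4    5    6    7    8    9   10
r[n]    0    3    6    9   12   15   18   21   24   27   30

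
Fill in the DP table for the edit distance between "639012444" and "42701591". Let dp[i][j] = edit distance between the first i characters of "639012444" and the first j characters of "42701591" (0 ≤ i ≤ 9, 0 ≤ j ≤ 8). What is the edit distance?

7

   ''  4  2  7  0  1  5  9  1
''  0  1  2  3  4  5  6  7  8
 6  1  1  2  3  4  5  6  7  8
 3  2  2  2  3  4  5  6  7  8
 9  3  3  3  3  4  5  6  6  7
 0  4  4  4  4  3  4  5  6  7
 1  5  5  5  5  4  3  4  5  6
 2  6  6  5  6  5  4  4  5  6
 4  7  6  6  6  6  5  5  5  6
 4  8  7  7  7  7  6  6  6  6
 4  9  8  8  8  8  7  7  7  7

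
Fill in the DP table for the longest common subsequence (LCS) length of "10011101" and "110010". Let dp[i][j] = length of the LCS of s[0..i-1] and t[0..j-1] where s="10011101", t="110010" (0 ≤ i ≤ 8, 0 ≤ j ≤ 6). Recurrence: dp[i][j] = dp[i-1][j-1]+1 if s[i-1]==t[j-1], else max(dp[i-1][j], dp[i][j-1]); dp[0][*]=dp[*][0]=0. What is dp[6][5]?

4

   ''  1  1  0  0  1  0
''  0  0  0  0  0  0  0
 1  0  1  1  1  1  1  1
 0  0  1  1  2  2  2  2
 0  0  1  1  2  3  3  3
 1  0  1  2  2  3  4  4
 1  0  1  2  2  3  4  4
 1  0  1  2  2  3  4  4
 0  0  1  2  3  3  4  5
 1  0  1  2  3  3  4  5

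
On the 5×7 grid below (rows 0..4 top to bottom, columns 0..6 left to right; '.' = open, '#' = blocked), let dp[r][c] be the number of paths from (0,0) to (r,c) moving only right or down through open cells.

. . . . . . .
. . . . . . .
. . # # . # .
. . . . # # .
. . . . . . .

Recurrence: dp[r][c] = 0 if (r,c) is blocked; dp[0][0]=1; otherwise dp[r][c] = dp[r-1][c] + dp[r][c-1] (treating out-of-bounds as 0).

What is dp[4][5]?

13

r\c   0   1   2   3   4   5   6
  0   1   1   1   1   1   1   1
  1   1   2   3   4   5   6   7
  2   1   3   0   0   5   0   7
  3   1   4   4   4   0   0   7
  4   1   5   9  13  13  13  20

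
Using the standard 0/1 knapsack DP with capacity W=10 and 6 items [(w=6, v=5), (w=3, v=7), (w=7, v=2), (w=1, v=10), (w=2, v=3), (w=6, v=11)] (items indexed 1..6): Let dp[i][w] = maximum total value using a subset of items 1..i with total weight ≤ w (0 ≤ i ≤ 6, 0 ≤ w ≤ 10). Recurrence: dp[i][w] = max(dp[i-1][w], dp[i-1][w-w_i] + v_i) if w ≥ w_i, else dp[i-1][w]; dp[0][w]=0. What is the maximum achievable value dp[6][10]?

28

i\w   0   1   2   3   4   5   6   7   8   9  10
  0   0   0   0   0   0   0   0   0   0   0   0
  1   0   0   0   0   0   0   5   5   5   5   5
  2   0   0   0   7   7   7   7   7   7  12  12
  3   0   0   0   7   7   7   7   7   7  12  12
  4   0  10  10  10  17  17  17  17  17  17  22
  5   0  10  10  13  17  17  20  20  20  20  22
  6   0  10  10  13  17  17  20  21  21  24  28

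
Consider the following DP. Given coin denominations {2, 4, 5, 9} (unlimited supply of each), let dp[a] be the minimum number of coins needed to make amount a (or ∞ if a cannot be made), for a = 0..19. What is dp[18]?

 a  0  1  2  3  4  5  6  7  8  9 10 11 12 13 14 15 16 17 18 19
dp  0  -  1  -  1  1  2  2  2  1  2  2  3  2  2  3  3  3  2  3
(- denotes ∞ / unreachable)

2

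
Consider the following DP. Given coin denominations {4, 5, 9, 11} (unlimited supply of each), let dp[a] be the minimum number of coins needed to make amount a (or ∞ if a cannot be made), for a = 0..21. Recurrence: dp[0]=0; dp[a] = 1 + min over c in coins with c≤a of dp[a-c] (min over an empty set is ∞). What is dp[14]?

2

 a  0  1  2  3  4  5  6  7  8  9 10 11 12 13 14 15 16 17 18 19 20 21
dp  0  -  -  -  1  1  -  -  2  1  2  1  3  2  2  2  2  3  2  3  2  3
(- denotes ∞ / unreachable)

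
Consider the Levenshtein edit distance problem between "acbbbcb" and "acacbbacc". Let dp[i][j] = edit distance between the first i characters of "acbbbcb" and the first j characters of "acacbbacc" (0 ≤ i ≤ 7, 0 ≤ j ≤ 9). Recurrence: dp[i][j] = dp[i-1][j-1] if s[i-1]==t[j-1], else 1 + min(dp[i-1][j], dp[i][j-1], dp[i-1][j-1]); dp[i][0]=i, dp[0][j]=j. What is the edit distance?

   ''  a  c  a  c  b  b  a  c  c
''  0  1  2  3  4  5  6  7  8  9
 a  1  0  1  2  3  4  5  6  7  8
 c  2  1  0  1  2  3  4  5  6  7
 b  3  2  1  1  2  2  3  4  5  6
 b  4  3  2  2  2  2  2  3  4  5
 b  5  4  3  3  3  2  2  3  4  5
 c  6  5  4  4  3  3  3  3  3  4
 b  7  6  5  5  4  3  3  4  4  4

4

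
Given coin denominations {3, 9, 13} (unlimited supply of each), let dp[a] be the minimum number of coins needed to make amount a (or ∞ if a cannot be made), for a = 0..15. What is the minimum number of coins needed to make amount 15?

3

 a  0  1  2  3  4  5  6  7  8  9 10 11 12 13 14 15
dp  0  -  -  1  -  -  2  -  -  1  -  -  2  1  -  3
(- denotes ∞ / unreachable)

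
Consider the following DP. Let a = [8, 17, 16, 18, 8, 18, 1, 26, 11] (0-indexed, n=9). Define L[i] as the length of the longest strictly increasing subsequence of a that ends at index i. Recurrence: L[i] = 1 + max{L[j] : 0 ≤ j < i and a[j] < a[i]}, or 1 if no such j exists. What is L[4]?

1

   i    0    1    2    3    4    5    6    7    8
a[i]    8   17   16   18    8   18    1   26   11
L[i]    1    2    2    3    1    3    1    4    2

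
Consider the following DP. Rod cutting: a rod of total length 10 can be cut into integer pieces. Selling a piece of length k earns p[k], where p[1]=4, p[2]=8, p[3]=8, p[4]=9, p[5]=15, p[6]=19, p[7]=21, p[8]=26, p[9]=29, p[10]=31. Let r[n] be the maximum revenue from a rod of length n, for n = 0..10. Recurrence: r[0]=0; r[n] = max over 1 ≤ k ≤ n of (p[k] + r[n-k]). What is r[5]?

20

   n    0    1    2    3    4    5    6    7    8    9   10
r[n]    0    4    8   12   16   20   24   28   32   36   40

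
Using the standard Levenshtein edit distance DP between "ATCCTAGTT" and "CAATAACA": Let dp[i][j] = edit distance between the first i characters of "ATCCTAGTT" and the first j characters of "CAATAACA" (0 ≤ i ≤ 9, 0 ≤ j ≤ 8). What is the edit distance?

7

   ''  C  A  A  T  A  A  C  A
''  0  1  2  3  4  5  6  7  8
 A  1  1  1  2  3  4  5  6  7
 T  2  2  2  2  2  3  4  5  6
 C  3  2  3  3  3  3  4  4  5
 C  4  3  3  4  4  4  4  4  5
 T  5  4  4  4  4  5  5  5  5
 A  6  5  4  4  5  4  5  6  5
 G  7  6  5  5  5  5  5  6  6
 T  8  7  6  6  5  6  6  6  7
 T  9  8  7  7  6  6  7  7  7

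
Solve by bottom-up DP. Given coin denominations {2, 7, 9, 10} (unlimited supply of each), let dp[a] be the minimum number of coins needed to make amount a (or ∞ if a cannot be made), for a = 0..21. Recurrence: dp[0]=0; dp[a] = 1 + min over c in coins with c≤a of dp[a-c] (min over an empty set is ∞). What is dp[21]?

 a  0  1  2  3  4  5  6  7  8  9 10 11 12 13 14 15 16 17 18 19 20 21
dp  0  -  1  -  2  -  3  1  4  1  1  2  2  3  2  4  2  2  2  2  2  3
(- denotes ∞ / unreachable)

3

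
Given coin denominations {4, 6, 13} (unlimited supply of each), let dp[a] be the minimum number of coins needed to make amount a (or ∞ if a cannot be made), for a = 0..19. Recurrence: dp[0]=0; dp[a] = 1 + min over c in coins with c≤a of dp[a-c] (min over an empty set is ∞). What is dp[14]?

3

 a  0  1  2  3  4  5  6  7  8  9 10 11 12 13 14 15 16 17 18 19
dp  0  -  -  -  1  -  1  -  2  -  2  -  2  1  3  -  3  2  3  2
(- denotes ∞ / unreachable)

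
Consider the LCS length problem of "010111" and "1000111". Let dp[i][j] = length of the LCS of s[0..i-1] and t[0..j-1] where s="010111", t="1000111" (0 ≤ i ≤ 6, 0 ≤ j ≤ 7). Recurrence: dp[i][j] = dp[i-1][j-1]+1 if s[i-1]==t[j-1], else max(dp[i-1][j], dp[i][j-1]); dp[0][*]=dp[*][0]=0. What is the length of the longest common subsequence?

5

   ''  1  0  0  0  1  1  1
''  0  0  0  0  0  0  0  0
 0  0  0  1  1  1  1  1  1
 1  0  1  1  1  1  2  2  2
 0  0  1  2  2  2  2  2  2
 1  0  1  2  2  2  3  3  3
 1  0  1  2  2  2  3  4  4
 1  0  1  2  2  2  3  4  5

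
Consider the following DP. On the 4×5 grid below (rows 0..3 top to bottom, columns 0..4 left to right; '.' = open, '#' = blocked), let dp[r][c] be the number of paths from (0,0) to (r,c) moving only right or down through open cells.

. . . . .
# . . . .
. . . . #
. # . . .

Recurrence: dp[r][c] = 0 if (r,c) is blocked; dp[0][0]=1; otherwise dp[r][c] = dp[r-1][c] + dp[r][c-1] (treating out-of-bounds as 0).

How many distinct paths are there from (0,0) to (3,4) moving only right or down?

9

r\c   0   1   2   3   4
  0   1   1   1   1   1
  1   0   1   2   3   4
  2   0   1   3   6   0
  3   0   0   3   9   9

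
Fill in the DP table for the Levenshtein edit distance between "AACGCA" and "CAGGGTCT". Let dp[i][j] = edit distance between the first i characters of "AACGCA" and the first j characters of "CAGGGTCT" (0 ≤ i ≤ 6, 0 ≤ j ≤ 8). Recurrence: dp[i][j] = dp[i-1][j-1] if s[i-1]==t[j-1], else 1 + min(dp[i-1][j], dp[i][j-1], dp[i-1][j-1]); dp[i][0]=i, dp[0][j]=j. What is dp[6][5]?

4

   ''  C  A  G  G  G  T  C  T
''  0  1  2  3  4  5  6  7  8
 A  1  1  1  2  3  4  5  6  7
 A  2  2  1  2  3  4  5  6  7
 C  3  2  2  2  3  4  5  5  6
 G  4  3  3  2  2  3  4  5  6
 C  5  4  4  3  3  3  4  4  5
 A  6  5  4  4  4  4  4  5  5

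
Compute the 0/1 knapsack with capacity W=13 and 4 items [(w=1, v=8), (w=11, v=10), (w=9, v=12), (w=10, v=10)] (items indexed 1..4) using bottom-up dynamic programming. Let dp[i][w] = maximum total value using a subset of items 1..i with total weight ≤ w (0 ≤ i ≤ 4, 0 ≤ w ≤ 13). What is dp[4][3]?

i\w   0   1   2   3   4   5   6   7   8   9  10  11  12  13
  0   0   0   0   0   0   0   0   0   0   0   0   0   0   0
  1   0   8   8   8   8   8   8   8   8   8   8   8   8   8
  2   0   8   8   8   8   8   8   8   8   8   8  10  18  18
  3   0   8   8   8   8   8   8   8   8  12  20  20  20  20
  4   0   8   8   8   8   8   8   8   8  12  20  20  20  20

8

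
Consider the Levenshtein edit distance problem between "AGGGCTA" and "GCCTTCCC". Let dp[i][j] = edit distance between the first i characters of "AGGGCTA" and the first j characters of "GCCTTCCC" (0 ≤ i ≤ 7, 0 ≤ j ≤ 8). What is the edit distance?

7

   ''  G  C  C  T  T  C  C  C
''  0  1  2  3  4  5  6  7  8
 A  1  1  2  3  4  5  6  7  8
 G  2  1  2  3  4  5  6  7  8
 G  3  2  2  3  4  5  6  7  8
 G  4  3  3  3  4  5  6  7  8
 C  5  4  3  3  4  5  5  6  7
 T  6  5  4  4  3  4  5  6  7
 A  7  6  5  5  4  4  5  6  7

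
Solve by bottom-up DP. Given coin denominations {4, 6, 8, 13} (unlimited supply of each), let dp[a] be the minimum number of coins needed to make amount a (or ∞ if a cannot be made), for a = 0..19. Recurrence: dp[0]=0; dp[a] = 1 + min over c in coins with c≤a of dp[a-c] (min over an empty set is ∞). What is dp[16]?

 a  0  1  2  3  4  5  6  7  8  9 10 11 12 13 14 15 16 17 18 19
dp  0  -  -  -  1  -  1  -  1  -  2  -  2  1  2  -  2  2  3  2
(- denotes ∞ / unreachable)

2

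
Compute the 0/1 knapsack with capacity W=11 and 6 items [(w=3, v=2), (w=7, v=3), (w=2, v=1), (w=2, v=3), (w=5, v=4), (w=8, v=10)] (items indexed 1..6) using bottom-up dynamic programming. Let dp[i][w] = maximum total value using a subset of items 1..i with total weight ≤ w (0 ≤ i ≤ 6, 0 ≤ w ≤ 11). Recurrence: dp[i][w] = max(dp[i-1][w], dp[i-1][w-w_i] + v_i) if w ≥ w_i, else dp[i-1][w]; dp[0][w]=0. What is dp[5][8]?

i\w   0   1   2   3   4   5   6   7   8   9  10  11
  0   0   0   0   0   0   0   0   0   0   0   0   0
  1   0   0   0   2   2   2   2   2   2   2   2   2
  2   0   0   0   2   2   2   2   3   3   3   5   5
  3   0   0   1   2   2   3   3   3   3   4   5   5
  4   0   0   3   3   4   5   5   6   6   6   6   7
  5   0   0   3   3   4   5   5   7   7   8   9   9
  6   0   0   3   3   4   5   5   7  10  10  13  13

7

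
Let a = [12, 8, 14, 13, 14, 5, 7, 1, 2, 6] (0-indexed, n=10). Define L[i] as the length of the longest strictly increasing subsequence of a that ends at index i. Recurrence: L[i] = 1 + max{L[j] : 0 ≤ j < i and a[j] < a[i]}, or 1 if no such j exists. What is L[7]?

   i    0    1    2    3    4    5    6    7    8    9
a[i]   12    8   14   13   14    5    7    1    2    6
L[i]    1    1    2    2    3    1    2    1    2    3

1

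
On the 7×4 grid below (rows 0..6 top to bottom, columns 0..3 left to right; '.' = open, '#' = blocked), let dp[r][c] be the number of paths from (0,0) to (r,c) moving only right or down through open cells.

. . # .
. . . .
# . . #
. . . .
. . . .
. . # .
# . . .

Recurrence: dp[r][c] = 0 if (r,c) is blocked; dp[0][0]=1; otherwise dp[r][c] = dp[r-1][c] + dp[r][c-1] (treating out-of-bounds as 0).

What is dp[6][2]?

r\c   0   1   2   3
  0   1   1   0   0
  1   1   2   2   2
  2   0   2   4   0
  3   0   2   6   6
  4   0   2   8  14
  5   0   2   0  14
  6   0   2   2  16

2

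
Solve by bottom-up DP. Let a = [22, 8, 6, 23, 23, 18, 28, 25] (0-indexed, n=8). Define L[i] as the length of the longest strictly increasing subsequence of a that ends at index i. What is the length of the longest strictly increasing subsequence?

   i    0    1    2    3    4    5    6    7
a[i]   22    8    6   23   23   18   28   25
L[i]    1    1    1    2    2    2    3    3

3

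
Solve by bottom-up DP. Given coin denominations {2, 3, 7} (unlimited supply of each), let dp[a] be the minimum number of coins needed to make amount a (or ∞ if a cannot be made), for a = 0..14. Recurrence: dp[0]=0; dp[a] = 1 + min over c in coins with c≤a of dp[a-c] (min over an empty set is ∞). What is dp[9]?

2

 a  0  1  2  3  4  5  6  7  8  9 10 11 12 13 14
dp  0  -  1  1  2  2  2  1  3  2  2  3  3  3  2
(- denotes ∞ / unreachable)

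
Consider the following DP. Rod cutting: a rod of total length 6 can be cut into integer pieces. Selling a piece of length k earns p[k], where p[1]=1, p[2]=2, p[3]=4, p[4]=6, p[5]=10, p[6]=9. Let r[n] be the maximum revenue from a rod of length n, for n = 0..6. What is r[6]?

   n    0    1    2    3    4    5    6
r[n]    0    1    2    4    6   10   11

11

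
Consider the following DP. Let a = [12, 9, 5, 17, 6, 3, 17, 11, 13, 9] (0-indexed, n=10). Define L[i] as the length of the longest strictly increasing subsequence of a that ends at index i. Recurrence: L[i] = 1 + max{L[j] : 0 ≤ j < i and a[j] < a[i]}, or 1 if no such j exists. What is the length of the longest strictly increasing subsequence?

   i    0    1    2    3    4    5    6    7    8    9
a[i]   12    9    5   17    6    3   17   11   13    9
L[i]    1    1    1    2    2    1    3    3    4    3

4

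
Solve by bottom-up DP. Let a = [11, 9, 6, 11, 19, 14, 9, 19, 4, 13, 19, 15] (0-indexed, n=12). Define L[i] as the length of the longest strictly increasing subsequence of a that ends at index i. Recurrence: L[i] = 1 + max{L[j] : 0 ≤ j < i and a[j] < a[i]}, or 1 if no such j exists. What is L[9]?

   i    0    1    2    3    4    5    6    7    8    9   10   11
a[i]   11    9    6   11   19   14    9   19    4   13   19   15
L[i]    1    1    1    2    3    3    2    4    1    3    4    4

3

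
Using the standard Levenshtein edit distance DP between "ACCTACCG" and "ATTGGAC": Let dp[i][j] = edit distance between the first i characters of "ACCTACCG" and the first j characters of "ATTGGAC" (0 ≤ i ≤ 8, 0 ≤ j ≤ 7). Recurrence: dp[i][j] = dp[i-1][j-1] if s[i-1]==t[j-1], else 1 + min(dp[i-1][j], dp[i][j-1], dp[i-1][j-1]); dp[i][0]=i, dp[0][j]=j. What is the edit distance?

6

   ''  A  T  T  G  G  A  C
''  0  1  2  3  4  5  6  7
 A  1  0  1  2  3  4  5  6
 C  2  1  1  2  3  4  5  5
 C  3  2  2  2  3  4  5  5
 T  4  3  2  2  3  4  5  6
 A  5  4  3  3  3  4  4  5
 C  6  5  4  4  4  4  5  4
 C  7  6  5  5  5  5  5  5
 G  8  7  6  6  5  5  6  6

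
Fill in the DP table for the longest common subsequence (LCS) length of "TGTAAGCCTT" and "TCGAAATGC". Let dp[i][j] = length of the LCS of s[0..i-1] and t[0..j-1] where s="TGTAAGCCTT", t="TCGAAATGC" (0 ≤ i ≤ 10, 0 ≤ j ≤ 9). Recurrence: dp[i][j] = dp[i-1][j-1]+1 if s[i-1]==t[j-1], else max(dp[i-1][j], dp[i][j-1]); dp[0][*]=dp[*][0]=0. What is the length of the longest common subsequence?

6

   ''  T  C  G  A  A  A  T  G  C
''  0  0  0  0  0  0  0  0  0  0
 T  0  1  1  1  1  1  1  1  1  1
 G  0  1  1  2  2  2  2  2  2  2
 T  0  1  1  2  2  2  2  3  3  3
 A  0  1  1  2  3  3  3  3  3  3
 A  0  1  1  2  3  4  4  4  4  4
 G  0  1  1  2  3  4  4  4  5  5
 C  0  1  2  2  3  4  4  4  5  6
 C  0  1  2  2  3  4  4  4  5  6
 T  0  1  2  2  3  4  4  5  5  6
 T  0  1  2  2  3  4  4  5  5  6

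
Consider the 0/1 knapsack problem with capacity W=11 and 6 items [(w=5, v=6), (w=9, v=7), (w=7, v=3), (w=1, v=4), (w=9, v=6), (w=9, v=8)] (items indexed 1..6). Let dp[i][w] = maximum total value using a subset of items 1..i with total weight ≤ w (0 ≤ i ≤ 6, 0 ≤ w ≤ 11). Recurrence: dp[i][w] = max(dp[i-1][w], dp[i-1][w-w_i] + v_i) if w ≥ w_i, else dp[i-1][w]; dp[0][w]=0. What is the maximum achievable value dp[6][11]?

i\w   0   1   2   3   4   5   6   7   8   9  10  11
  0   0   0   0   0   0   0   0   0   0   0   0   0
  1   0   0   0   0   0   6   6   6   6   6   6   6
  2   0   0   0   0   0   6   6   6   6   7   7   7
  3   0   0   0   0   0   6   6   6   6   7   7   7
  4   0   4   4   4   4   6  10  10  10  10  11  11
  5   0   4   4   4   4   6  10  10  10  10  11  11
  6   0   4   4   4   4   6  10  10  10  10  12  12

12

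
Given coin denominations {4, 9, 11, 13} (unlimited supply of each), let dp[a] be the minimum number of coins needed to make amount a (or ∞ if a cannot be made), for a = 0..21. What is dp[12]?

3

 a  0  1  2  3  4  5  6  7  8  9 10 11 12 13 14 15 16 17 18 19 20 21
dp  0  -  -  -  1  -  -  -  2  1  -  1  3  1  -  2  4  2  2  3  2  3
(- denotes ∞ / unreachable)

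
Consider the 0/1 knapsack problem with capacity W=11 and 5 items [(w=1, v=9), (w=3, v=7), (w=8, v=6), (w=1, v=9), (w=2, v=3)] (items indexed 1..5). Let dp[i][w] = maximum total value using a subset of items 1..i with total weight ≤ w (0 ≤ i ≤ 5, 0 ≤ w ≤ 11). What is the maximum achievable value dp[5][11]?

i\w   0   1   2   3   4   5   6   7   8   9  10  11
  0   0   0   0   0   0   0   0   0   0   0   0   0
  1   0   9   9   9   9   9   9   9   9   9   9   9
  2   0   9   9   9  16  16  16  16  16  16  16  16
  3   0   9   9   9  16  16  16  16  16  16  16  16
  4   0   9  18  18  18  25  25  25  25  25  25  25
  5   0   9  18  18  21  25  25  28  28  28  28  28

28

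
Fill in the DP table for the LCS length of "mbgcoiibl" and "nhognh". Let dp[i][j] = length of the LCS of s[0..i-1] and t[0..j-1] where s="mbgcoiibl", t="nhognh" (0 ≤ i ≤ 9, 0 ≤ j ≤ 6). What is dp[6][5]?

1

   ''  n  h  o  g  n  h
''  0  0  0  0  0  0  0
 m  0  0  0  0  0  0  0
 b  0  0  0  0  0  0  0
 g  0  0  0  0  1  1  1
 c  0  0  0  0  1  1  1
 o  0  0  0  1  1  1  1
 i  0  0  0  1  1  1  1
 i  0  0  0  1  1  1  1
 b  0  0  0  1  1  1  1
 l  0  0  0  1  1  1  1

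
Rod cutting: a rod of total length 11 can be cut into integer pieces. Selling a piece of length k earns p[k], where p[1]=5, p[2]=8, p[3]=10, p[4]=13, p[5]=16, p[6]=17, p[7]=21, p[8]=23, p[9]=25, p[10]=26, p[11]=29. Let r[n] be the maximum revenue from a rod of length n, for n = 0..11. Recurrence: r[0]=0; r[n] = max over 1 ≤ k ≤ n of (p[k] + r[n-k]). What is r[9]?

45

   n    0    1    2    3    4    5    6    7    8    9   10   11
r[n]    0    5   10   15   20   25   30   35   40   45   50   55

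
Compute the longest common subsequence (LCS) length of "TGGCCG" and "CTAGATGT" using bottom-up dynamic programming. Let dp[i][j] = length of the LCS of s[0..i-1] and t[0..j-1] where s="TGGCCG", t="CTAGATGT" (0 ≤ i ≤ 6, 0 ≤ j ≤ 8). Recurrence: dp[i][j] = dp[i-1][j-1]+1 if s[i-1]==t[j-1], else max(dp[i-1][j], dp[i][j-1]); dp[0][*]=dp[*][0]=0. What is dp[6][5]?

2

   ''  C  T  A  G  A  T  G  T
''  0  0  0  0  0  0  0  0  0
 T  0  0  1  1  1  1  1  1  1
 G  0  0  1  1  2  2  2  2  2
 G  0  0  1  1  2  2  2  3  3
 C  0  1  1  1  2  2  2  3  3
 C  0  1  1  1  2  2  2  3  3
 G  0  1  1  1  2  2  2  3  3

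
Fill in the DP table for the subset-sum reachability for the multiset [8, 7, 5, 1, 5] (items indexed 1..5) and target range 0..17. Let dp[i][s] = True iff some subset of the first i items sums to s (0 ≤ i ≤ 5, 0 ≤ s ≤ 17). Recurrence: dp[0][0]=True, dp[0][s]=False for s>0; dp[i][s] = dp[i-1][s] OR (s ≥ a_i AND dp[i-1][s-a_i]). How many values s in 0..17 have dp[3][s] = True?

i\s   0   1   2   3   4   5   6   7   8   9  10  11  12  13  14  15  16  17
  0   T   F   F   F   F   F   F   F   F   F   F   F   F   F   F   F   F   F
  1   T   F   F   F   F   F   F   F   T   F   F   F   F   F   F   F   F   F
  2   T   F   F   F   F   F   F   T   T   F   F   F   F   F   F   T   F   F
  3   T   F   F   F   F   T   F   T   T   F   F   F   T   T   F   T   F   F
  4   T   T   F   F   F   T   T   T   T   T   F   F   T   T   T   T   T   F
  5   T   T   F   F   F   T   T   T   T   T   T   T   T   T   T   T   T   T

7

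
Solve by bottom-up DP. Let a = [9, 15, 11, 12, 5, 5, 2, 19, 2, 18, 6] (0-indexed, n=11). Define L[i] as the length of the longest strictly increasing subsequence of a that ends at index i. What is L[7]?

   i    0    1    2    3    4    5    6    7    8    9   10
a[i]    9   15   11   12    5    5    2   19    2   18    6
L[i]    1    2    2    3    1    1    1    4    1    4    2

4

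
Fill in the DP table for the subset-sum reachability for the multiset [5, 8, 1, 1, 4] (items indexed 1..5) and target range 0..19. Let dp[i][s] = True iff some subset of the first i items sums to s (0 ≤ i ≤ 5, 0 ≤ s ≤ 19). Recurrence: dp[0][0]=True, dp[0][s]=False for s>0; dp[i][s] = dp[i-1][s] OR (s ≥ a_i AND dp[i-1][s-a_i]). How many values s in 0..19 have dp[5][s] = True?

i\s   0   1   2   3   4   5   6   7   8   9  10  11  12  13  14  15  16  17  18  19
  0   T   F   F   F   F   F   F   F   F   F   F   F   F   F   F   F   F   F   F   F
  1   T   F   F   F   F   T   F   F   F   F   F   F   F   F   F   F   F   F   F   F
  2   T   F   F   F   F   T   F   F   T   F   F   F   F   T   F   F   F   F   F   F
  3   T   T   F   F   F   T   T   F   T   T   F   F   F   T   T   F   F   F   F   F
  4   T   T   T   F   F   T   T   T   T   T   T   F   F   T   T   T   F   F   F   F
  5   T   T   T   F   T   T   T   T   T   T   T   T   T   T   T   T   F   T   T   T

18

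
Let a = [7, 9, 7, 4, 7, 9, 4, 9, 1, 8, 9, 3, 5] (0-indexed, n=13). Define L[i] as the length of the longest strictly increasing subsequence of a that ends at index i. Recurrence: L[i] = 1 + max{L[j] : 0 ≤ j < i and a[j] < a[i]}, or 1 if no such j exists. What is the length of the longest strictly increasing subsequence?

   i    0    1    2    3    4    5    6    7    8    9   10   11   12
a[i]    7    9    7    4    7    9    4    9    1    8    9    3    5
L[i]    1    2    1    1    2    3    1    3    1    3    4    2    3

4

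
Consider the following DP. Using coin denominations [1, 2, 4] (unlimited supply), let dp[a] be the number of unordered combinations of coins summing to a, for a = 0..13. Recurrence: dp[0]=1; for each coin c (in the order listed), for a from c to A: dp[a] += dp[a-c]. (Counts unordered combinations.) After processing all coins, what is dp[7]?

after  coin     0     1     2     3     4     5     6     7     8     9    10    11    12    13
          1     1     1     1     1     1     1     1     1     1     1     1     1     1     1
          2     1     1     2     2     3     3     4     4     5     5     6     6     7     7
          4     1     1     2     2     4     4     6     6     9     9    12    12    16    16

6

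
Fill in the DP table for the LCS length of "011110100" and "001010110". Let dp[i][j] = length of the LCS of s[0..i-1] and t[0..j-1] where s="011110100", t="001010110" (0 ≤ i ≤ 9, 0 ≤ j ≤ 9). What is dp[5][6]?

3

   ''  0  0  1  0  1  0  1  1  0
''  0  0  0  0  0  0  0  0  0  0
 0  0  1  1  1  1  1  1  1  1  1
 1  0  1  1  2  2  2  2  2  2  2
 1  0  1  1  2  2  3  3  3  3  3
 1  0  1  1  2  2  3  3  4  4  4
 1  0  1  1  2  2  3  3  4  5  5
 0  0  1  2  2  3  3  4  4  5  6
 1  0  1  2  3  3  4  4  5  5  6
 0  0  1  2  3  4  4  5  5  5  6
 0  0  1  2  3  4  4  5  5  5  6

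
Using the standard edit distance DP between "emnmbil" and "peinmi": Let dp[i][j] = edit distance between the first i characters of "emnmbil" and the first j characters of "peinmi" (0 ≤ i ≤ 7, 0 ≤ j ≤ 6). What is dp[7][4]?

   ''  p  e  i  n  m  i
''  0  1  2  3  4  5  6
 e  1  1  1  2  3  4  5
 m  2  2  2  2  3  3  4
 n  3  3  3  3  2  3  4
 m  4  4  4  4  3  2  3
 b  5  5  5  5  4  3  3
 i  6  6  6  5  5  4  3
 l  7  7  7  6  6  5  4

6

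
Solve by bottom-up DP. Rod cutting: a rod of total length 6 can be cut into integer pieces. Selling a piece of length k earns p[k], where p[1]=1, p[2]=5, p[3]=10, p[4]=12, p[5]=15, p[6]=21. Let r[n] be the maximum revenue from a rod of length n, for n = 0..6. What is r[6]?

   n    0    1    2    3    4    5    6
r[n]    0    1    5   10   12   15   21

21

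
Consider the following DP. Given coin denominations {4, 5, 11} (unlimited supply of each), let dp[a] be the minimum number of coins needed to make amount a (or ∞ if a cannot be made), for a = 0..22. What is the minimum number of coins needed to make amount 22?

2

 a  0  1  2  3  4  5  6  7  8  9 10 11 12 13 14 15 16 17 18 19 20 21 22
dp  0  -  -  -  1  1  -  -  2  2  2  1  3  3  3  2  2  4  4  3  3  3  2
(- denotes ∞ / unreachable)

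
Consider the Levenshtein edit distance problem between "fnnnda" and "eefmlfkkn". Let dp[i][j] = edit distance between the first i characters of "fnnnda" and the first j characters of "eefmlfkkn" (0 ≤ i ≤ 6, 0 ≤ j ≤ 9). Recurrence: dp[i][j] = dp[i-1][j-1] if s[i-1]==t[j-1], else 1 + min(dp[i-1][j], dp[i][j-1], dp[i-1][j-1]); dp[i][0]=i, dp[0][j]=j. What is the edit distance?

8

   ''  e  e  f  m  l  f  k  k  n
''  0  1  2  3  4  5  6  7  8  9
 f  1  1  2  2  3  4  5  6  7  8
 n  2  2  2  3  3  4  5  6  7  7
 n  3  3  3  3  4  4  5  6  7  7
 n  4  4  4  4  4  5  5  6  7  7
 d  5  5  5  5  5  5  6  6  7  8
 a  6  6  6  6  6  6  6  7  7  8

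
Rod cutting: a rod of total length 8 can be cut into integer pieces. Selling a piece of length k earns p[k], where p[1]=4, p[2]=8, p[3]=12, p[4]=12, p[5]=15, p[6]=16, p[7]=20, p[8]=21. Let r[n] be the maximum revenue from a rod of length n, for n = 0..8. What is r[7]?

28

   n    0    1    2    3    4    5    6    7    8
r[n]    0    4    8   12   16   20   24   28   32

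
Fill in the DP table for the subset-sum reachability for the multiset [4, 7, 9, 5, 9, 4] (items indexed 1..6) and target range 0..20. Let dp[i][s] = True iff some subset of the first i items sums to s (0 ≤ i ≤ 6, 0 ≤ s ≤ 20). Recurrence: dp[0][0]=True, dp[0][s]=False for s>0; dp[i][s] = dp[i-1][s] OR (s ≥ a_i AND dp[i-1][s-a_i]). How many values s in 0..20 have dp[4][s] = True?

12

i\s   0   1   2   3   4   5   6   7   8   9  10  11  12  13  14  15  16  17  18  19  20
  0   T   F   F   F   F   F   F   F   F   F   F   F   F   F   F   F   F   F   F   F   F
  1   T   F   F   F   T   F   F   F   F   F   F   F   F   F   F   F   F   F   F   F   F
  2   T   F   F   F   T   F   F   T   F   F   F   T   F   F   F   F   F   F   F   F   F
  3   T   F   F   F   T   F   F   T   F   T   F   T   F   T   F   F   T   F   F   F   T
  4   T   F   F   F   T   T   F   T   F   T   F   T   T   T   T   F   T   F   T   F   T
  5   T   F   F   F   T   T   F   T   F   T   F   T   T   T   T   F   T   F   T   F   T
  6   T   F   F   F   T   T   F   T   T   T   F   T   T   T   T   T   T   T   T   F   T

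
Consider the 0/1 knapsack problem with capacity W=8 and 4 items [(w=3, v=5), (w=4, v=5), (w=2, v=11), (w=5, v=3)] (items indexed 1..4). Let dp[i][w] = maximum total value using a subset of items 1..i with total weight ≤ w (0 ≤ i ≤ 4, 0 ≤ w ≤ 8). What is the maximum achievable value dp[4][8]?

16

i\w   0   1   2   3   4   5   6   7   8
  0   0   0   0   0   0   0   0   0   0
  1   0   0   0   5   5   5   5   5   5
  2   0   0   0   5   5   5   5  10  10
  3   0   0  11  11  11  16  16  16  16
  4   0   0  11  11  11  16  16  16  16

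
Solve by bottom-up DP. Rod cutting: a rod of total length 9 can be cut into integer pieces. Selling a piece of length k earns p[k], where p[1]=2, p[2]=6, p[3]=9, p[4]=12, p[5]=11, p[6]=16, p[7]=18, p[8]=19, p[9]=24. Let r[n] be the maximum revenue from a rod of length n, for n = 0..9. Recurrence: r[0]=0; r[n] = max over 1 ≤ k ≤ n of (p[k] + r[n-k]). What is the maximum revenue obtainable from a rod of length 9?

27

   n    0    1    2    3    4    5    6    7    8    9
r[n]    0    2    6    9   12   15   18   21   24   27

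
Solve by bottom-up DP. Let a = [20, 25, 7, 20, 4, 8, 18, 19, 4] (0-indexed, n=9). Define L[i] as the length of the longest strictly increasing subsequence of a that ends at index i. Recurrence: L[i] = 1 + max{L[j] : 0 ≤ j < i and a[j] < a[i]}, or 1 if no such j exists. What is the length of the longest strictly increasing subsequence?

4

   i    0    1    2    3    4    5    6    7    8
a[i]   20   25    7   20    4    8   18   19    4
L[i]    1    2    1    2    1    2    3    4    1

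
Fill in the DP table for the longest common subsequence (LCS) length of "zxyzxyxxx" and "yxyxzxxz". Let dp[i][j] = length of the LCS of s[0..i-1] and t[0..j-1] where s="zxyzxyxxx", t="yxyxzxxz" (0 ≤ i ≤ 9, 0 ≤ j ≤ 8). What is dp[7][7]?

   ''  y  x  y  x  z  x  x  z
''  0  0  0  0  0  0  0  0  0
 z  0  0  0  0  0  1  1  1  1
 x  0  0  1  1  1  1  2  2  2
 y  0  1  1  2  2  2  2  2  2
 z  0  1  1  2  2  3  3  3  3
 x  0  1  2  2  3  3  4  4  4
 y  0  1  2  3  3  3  4  4  4
 x  0  1  2  3  4  4  4  5  5
 x  0  1  2  3  4  4  5  5  5
 x  0  1  2  3  4  4  5  6  6

5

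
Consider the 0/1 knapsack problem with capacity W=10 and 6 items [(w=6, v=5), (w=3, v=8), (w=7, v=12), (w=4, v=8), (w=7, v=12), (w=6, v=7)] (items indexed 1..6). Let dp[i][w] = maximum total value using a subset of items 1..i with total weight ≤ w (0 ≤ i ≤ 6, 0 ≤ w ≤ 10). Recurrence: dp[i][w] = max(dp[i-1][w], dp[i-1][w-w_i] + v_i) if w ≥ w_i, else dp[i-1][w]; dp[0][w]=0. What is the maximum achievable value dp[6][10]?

i\w   0   1   2   3   4   5   6   7   8   9  10
  0   0   0   0   0   0   0   0   0   0   0   0
  1   0   0   0   0   0   0   5   5   5   5   5
  2   0   0   0   8   8   8   8   8   8  13  13
  3   0   0   0   8   8   8   8  12  12  13  20
  4   0   0   0   8   8   8   8  16  16  16  20
  5   0   0   0   8   8   8   8  16  16  16  20
  6   0   0   0   8   8   8   8  16  16  16  20

20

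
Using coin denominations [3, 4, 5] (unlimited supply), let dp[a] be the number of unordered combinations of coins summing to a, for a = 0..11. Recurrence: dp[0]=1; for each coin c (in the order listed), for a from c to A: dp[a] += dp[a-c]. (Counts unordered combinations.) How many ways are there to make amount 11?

2

after  coin     0     1     2     3     4     5     6     7     8     9    10    11
          3     1     0     0     1     0     0     1     0     0     1     0     0
          4     1     0     0     1     1     0     1     1     1     1     1     1
          5     1     0     0     1     1     1     1     1     2     2     2     2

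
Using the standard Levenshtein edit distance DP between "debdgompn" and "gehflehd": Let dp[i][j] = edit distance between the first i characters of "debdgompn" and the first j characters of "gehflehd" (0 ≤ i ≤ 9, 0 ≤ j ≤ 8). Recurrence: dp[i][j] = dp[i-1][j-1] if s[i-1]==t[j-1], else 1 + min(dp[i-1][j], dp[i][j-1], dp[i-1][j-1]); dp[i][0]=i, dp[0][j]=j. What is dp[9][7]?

8

   ''  g  e  h  f  l  e  h  d
''  0  1  2  3  4  5  6  7  8
 d  1  1  2  3  4  5  6  7  7
 e  2  2  1  2  3  4  5  6  7
 b  3  3  2  2  3  4  5  6  7
 d  4  4  3  3  3  4  5  6  6
 g  5  4  4  4  4  4  5  6  7
 o  6  5  5  5  5  5  5  6  7
 m  7  6  6  6  6  6  6  6  7
 p  8  7  7  7  7  7  7  7  7
 n  9  8  8  8  8  8  8  8  8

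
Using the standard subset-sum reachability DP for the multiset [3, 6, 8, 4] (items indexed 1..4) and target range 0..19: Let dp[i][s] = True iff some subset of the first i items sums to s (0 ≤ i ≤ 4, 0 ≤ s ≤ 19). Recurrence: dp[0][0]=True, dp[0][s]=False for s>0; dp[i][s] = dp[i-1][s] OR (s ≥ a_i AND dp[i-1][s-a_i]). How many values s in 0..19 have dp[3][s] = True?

i\s   0   1   2   3   4   5   6   7   8   9  10  11  12  13  14  15  16  17  18  19
  0   T   F   F   F   F   F   F   F   F   F   F   F   F   F   F   F   F   F   F   F
  1   T   F   F   T   F   F   F   F   F   F   F   F   F   F   F   F   F   F   F   F
  2   T   F   F   T   F   F   T   F   F   T   F   F   F   F   F   F   F   F   F   F
  3   T   F   F   T   F   F   T   F   T   T   F   T   F   F   T   F   F   T   F   F
  4   T   F   F   T   T   F   T   T   T   T   T   T   T   T   T   T   F   T   T   F

8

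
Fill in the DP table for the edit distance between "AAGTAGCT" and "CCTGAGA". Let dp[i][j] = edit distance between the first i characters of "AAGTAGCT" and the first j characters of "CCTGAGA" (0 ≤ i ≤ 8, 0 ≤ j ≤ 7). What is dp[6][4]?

   ''  C  C  T  G  A  G  A
''  0  1  2  3  4  5  6  7
 A  1  1  2  3  4  4  5  6
 A  2  2  2  3  4  4  5  5
 G  3  3  3  3  3  4  4  5
 T  4  4  4  3  4  4  5  5
 A  5  5  5  4  4  4  5  5
 G  6  6  6  5  4  5  4  5
 C  7  6  6  6  5  5  5  5
 T  8  7  7  6  6  6  6  6

4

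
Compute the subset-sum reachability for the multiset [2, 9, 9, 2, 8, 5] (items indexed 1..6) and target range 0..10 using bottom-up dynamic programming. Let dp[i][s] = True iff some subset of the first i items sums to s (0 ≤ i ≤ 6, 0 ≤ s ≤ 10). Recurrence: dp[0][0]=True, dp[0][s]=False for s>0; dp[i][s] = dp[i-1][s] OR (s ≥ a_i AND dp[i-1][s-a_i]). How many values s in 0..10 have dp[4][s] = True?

i\s   0   1   2   3   4   5   6   7   8   9  10
  0   T   F   F   F   F   F   F   F   F   F   F
  1   T   F   T   F   F   F   F   F   F   F   F
  2   T   F   T   F   F   F   F   F   F   T   F
  3   T   F   T   F   F   F   F   F   F   T   F
  4   T   F   T   F   T   F   F   F   F   T   F
  5   T   F   T   F   T   F   F   F   T   T   T
  6   T   F   T   F   T   T   F   T   T   T   T

4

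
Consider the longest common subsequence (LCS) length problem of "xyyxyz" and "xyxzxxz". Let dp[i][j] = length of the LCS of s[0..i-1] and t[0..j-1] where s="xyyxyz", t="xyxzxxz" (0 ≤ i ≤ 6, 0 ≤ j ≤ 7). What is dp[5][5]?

3

   ''  x  y  x  z  x  x  z
''  0  0  0  0  0  0  0  0
 x  0  1  1  1  1  1  1  1
 y  0  1  2  2  2  2  2  2
 y  0  1  2  2  2  2  2  2
 x  0  1  2  3  3  3  3  3
 y  0  1  2  3  3  3  3  3
 z  0  1  2  3  4  4  4  4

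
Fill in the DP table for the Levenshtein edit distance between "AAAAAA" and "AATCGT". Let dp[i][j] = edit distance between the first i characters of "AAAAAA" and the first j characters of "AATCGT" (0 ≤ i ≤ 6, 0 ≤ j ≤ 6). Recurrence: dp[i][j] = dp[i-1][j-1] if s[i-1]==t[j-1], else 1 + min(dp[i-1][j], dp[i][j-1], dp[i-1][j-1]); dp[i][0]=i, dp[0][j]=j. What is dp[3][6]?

   ''  A  A  T  C  G  T
''  0  1  2  3  4  5  6
 A  1  0  1  2  3  4  5
 A  2  1  0  1  2  3  4
 A  3  2  1  1  2  3  4
 A  4  3  2  2  2  3  4
 A  5  4  3  3  3  3  4
 A  6  5  4  4  4  4  4

4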